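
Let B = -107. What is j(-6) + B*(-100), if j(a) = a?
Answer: 10694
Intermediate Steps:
j(-6) + B*(-100) = -6 - 107*(-100) = -6 + 10700 = 10694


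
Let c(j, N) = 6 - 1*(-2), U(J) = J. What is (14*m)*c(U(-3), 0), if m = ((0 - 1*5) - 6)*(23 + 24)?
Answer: -57904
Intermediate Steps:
m = -517 (m = ((0 - 5) - 6)*47 = (-5 - 6)*47 = -11*47 = -517)
c(j, N) = 8 (c(j, N) = 6 + 2 = 8)
(14*m)*c(U(-3), 0) = (14*(-517))*8 = -7238*8 = -57904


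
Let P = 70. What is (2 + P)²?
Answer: 5184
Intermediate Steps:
(2 + P)² = (2 + 70)² = 72² = 5184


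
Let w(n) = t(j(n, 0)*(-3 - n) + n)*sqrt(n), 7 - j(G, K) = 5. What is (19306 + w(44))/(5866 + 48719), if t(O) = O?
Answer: 19306/54585 - 20*sqrt(11)/10917 ≈ 0.34761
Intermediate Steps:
j(G, K) = 2 (j(G, K) = 7 - 1*5 = 7 - 5 = 2)
w(n) = sqrt(n)*(-6 - n) (w(n) = (2*(-3 - n) + n)*sqrt(n) = ((-6 - 2*n) + n)*sqrt(n) = (-6 - n)*sqrt(n) = sqrt(n)*(-6 - n))
(19306 + w(44))/(5866 + 48719) = (19306 + sqrt(44)*(-6 - 1*44))/(5866 + 48719) = (19306 + (2*sqrt(11))*(-6 - 44))/54585 = (19306 + (2*sqrt(11))*(-50))*(1/54585) = (19306 - 100*sqrt(11))*(1/54585) = 19306/54585 - 20*sqrt(11)/10917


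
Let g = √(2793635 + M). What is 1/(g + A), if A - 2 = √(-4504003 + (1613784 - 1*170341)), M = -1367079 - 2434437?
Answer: 1/(2 + 4*I*√191285 + 7*I*√20569) ≈ 2.64e-7 - 0.00036319*I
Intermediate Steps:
M = -3801516
A = 2 + 4*I*√191285 (A = 2 + √(-4504003 + (1613784 - 1*170341)) = 2 + √(-4504003 + (1613784 - 170341)) = 2 + √(-4504003 + 1443443) = 2 + √(-3060560) = 2 + 4*I*√191285 ≈ 2.0 + 1749.4*I)
g = 7*I*√20569 (g = √(2793635 - 3801516) = √(-1007881) = 7*I*√20569 ≈ 1003.9*I)
1/(g + A) = 1/(7*I*√20569 + (2 + 4*I*√191285)) = 1/(2 + 4*I*√191285 + 7*I*√20569)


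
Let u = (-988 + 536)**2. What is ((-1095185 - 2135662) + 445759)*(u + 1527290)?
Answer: -4822641670272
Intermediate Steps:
u = 204304 (u = (-452)**2 = 204304)
((-1095185 - 2135662) + 445759)*(u + 1527290) = ((-1095185 - 2135662) + 445759)*(204304 + 1527290) = (-3230847 + 445759)*1731594 = -2785088*1731594 = -4822641670272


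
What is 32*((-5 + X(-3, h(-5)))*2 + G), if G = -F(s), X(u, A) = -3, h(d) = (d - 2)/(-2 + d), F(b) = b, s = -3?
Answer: -416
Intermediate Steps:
h(d) = 1 (h(d) = (-2 + d)/(-2 + d) = 1)
G = 3 (G = -1*(-3) = 3)
32*((-5 + X(-3, h(-5)))*2 + G) = 32*((-5 - 3)*2 + 3) = 32*(-8*2 + 3) = 32*(-16 + 3) = 32*(-13) = -416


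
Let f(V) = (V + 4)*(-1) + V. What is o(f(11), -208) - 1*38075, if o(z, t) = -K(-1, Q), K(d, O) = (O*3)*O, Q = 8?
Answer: -38267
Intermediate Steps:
K(d, O) = 3*O**2 (K(d, O) = (3*O)*O = 3*O**2)
f(V) = -4 (f(V) = (4 + V)*(-1) + V = (-4 - V) + V = -4)
o(z, t) = -192 (o(z, t) = -3*8**2 = -3*64 = -1*192 = -192)
o(f(11), -208) - 1*38075 = -192 - 1*38075 = -192 - 38075 = -38267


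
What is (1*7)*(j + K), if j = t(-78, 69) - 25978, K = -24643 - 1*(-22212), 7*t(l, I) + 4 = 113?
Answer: -198754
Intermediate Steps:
t(l, I) = 109/7 (t(l, I) = -4/7 + (⅐)*113 = -4/7 + 113/7 = 109/7)
K = -2431 (K = -24643 + 22212 = -2431)
j = -181737/7 (j = 109/7 - 25978 = -181737/7 ≈ -25962.)
(1*7)*(j + K) = (1*7)*(-181737/7 - 2431) = 7*(-198754/7) = -198754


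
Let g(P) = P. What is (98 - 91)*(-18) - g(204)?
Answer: -330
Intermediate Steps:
(98 - 91)*(-18) - g(204) = (98 - 91)*(-18) - 1*204 = 7*(-18) - 204 = -126 - 204 = -330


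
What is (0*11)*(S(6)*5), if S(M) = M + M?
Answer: 0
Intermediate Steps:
S(M) = 2*M
(0*11)*(S(6)*5) = (0*11)*((2*6)*5) = 0*(12*5) = 0*60 = 0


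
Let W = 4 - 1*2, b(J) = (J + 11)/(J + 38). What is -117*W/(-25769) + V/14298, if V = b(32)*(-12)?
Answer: 18408703/2149263445 ≈ 0.0085651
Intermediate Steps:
b(J) = (11 + J)/(38 + J)
W = 2 (W = 4 - 2 = 2)
V = -258/35 (V = ((11 + 32)/(38 + 32))*(-12) = (43/70)*(-12) = -258/35 ≈ -7.3714)
-117*W/(-25769) + V/14298 = -117*2/(-25769) - 258/35/14298 = -234*(-1/25769) - 258/35*1/14298 = 234/25769 - 43/83405 = 18408703/2149263445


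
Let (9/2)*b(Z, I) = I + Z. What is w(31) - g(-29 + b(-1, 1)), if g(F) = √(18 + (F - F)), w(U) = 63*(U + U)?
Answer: 3906 - 3*√2 ≈ 3901.8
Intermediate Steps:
w(U) = 126*U (w(U) = 63*(2*U) = 126*U)
b(Z, I) = 2*I/9 + 2*Z/9 (b(Z, I) = 2*(I + Z)/9 = 2*I/9 + 2*Z/9)
g(F) = 3*√2 (g(F) = √(18 + 0) = √18 = 3*√2)
w(31) - g(-29 + b(-1, 1)) = 126*31 - 3*√2 = 3906 - 3*√2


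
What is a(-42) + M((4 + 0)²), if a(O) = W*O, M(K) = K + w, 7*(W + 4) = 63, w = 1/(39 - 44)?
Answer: -971/5 ≈ -194.20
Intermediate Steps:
w = -⅕ (w = 1/(-5) = -⅕ ≈ -0.20000)
W = 5 (W = -4 + (⅐)*63 = -4 + 9 = 5)
M(K) = -⅕ + K (M(K) = K - ⅕ = -⅕ + K)
a(O) = 5*O
a(-42) + M((4 + 0)²) = 5*(-42) + (-⅕ + (4 + 0)²) = -210 + (-⅕ + 4²) = -210 + (-⅕ + 16) = -210 + 79/5 = -971/5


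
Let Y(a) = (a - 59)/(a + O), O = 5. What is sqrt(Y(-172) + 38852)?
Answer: sqrt(1083582005)/167 ≈ 197.11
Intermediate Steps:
Y(a) = (-59 + a)/(5 + a) (Y(a) = (a - 59)/(a + 5) = (-59 + a)/(5 + a))
sqrt(Y(-172) + 38852) = sqrt((-59 - 172)/(5 - 172) + 38852) = sqrt(-231/(-167) + 38852) = sqrt(-1/167*(-231) + 38852) = sqrt(231/167 + 38852) = sqrt(6488515/167) = sqrt(1083582005)/167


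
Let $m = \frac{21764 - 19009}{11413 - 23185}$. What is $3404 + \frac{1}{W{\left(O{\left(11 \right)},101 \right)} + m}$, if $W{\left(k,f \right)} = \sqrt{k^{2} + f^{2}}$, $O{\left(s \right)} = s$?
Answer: $\frac{4869132708849352}{1430415004823} + \frac{138579984 \sqrt{10322}}{1430415004823} \approx 3404.0$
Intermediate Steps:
$W{\left(k,f \right)} = \sqrt{f^{2} + k^{2}}$
$m = - \frac{2755}{11772}$ ($m = \frac{2755}{-11772} = 2755 \left(- \frac{1}{11772}\right) = - \frac{2755}{11772} \approx -0.23403$)
$3404 + \frac{1}{W{\left(O{\left(11 \right)},101 \right)} + m} = 3404 + \frac{1}{\sqrt{101^{2} + 11^{2}} - \frac{2755}{11772}} = 3404 + \frac{1}{\sqrt{10201 + 121} - \frac{2755}{11772}} = 3404 + \frac{1}{\sqrt{10322} - \frac{2755}{11772}} = 3404 + \frac{1}{- \frac{2755}{11772} + \sqrt{10322}}$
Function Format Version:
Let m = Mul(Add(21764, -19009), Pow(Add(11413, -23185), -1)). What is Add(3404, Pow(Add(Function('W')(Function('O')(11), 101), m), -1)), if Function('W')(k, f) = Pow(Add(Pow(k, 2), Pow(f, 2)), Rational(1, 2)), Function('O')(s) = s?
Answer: Add(Rational(4869132708849352, 1430415004823), Mul(Rational(138579984, 1430415004823), Pow(10322, Rational(1, 2)))) ≈ 3404.0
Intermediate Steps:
Function('W')(k, f) = Pow(Add(Pow(f, 2), Pow(k, 2)), Rational(1, 2))
m = Rational(-2755, 11772) (m = Mul(2755, Pow(-11772, -1)) = Mul(2755, Rational(-1, 11772)) = Rational(-2755, 11772) ≈ -0.23403)
Add(3404, Pow(Add(Function('W')(Function('O')(11), 101), m), -1)) = Add(3404, Pow(Add(Pow(Add(Pow(101, 2), Pow(11, 2)), Rational(1, 2)), Rational(-2755, 11772)), -1)) = Add(3404, Pow(Add(Pow(Add(10201, 121), Rational(1, 2)), Rational(-2755, 11772)), -1)) = Add(3404, Pow(Add(Pow(10322, Rational(1, 2)), Rational(-2755, 11772)), -1)) = Add(3404, Pow(Add(Rational(-2755, 11772), Pow(10322, Rational(1, 2))), -1))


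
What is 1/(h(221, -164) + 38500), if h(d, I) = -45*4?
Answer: 1/38320 ≈ 2.6096e-5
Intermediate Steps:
h(d, I) = -180
1/(h(221, -164) + 38500) = 1/(-180 + 38500) = 1/38320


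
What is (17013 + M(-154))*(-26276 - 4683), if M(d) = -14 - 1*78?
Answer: -523857239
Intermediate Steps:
M(d) = -92 (M(d) = -14 - 78 = -92)
(17013 + M(-154))*(-26276 - 4683) = (17013 - 92)*(-26276 - 4683) = 16921*(-30959) = -523857239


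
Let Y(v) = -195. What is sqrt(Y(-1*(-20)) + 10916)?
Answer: sqrt(10721) ≈ 103.54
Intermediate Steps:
sqrt(Y(-1*(-20)) + 10916) = sqrt(-195 + 10916) = sqrt(10721)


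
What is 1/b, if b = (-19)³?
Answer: -1/6859 ≈ -0.00014579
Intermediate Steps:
b = -6859
1/b = 1/(-6859) = -1/6859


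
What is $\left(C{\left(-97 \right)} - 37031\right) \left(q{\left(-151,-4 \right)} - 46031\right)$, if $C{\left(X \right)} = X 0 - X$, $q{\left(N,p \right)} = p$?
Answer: $1700256690$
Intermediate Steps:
$C{\left(X \right)} = - X$ ($C{\left(X \right)} = 0 - X = - X$)
$\left(C{\left(-97 \right)} - 37031\right) \left(q{\left(-151,-4 \right)} - 46031\right) = \left(\left(-1\right) \left(-97\right) - 37031\right) \left(-4 - 46031\right) = \left(97 - 37031\right) \left(-46035\right) = \left(-36934\right) \left(-46035\right) = 1700256690$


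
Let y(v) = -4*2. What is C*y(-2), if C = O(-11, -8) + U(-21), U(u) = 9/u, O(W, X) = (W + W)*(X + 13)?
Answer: 6184/7 ≈ 883.43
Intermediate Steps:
O(W, X) = 2*W*(13 + X) (O(W, X) = (2*W)*(13 + X) = 2*W*(13 + X))
y(v) = -8
C = -773/7 (C = 2*(-11)*(13 - 8) + 9/(-21) = 2*(-11)*5 + 9*(-1/21) = -110 - 3/7 = -773/7 ≈ -110.43)
C*y(-2) = -773/7*(-8) = 6184/7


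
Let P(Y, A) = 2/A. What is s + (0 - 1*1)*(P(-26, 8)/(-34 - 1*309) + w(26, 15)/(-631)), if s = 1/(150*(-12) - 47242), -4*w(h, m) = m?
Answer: -3968595/758164799 ≈ -0.0052345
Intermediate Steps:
w(h, m) = -m/4
s = -1/49042 (s = 1/(-1800 - 47242) = 1/(-49042) = -1/49042 ≈ -2.0391e-5)
s + (0 - 1*1)*(P(-26, 8)/(-34 - 1*309) + w(26, 15)/(-631)) = -1/49042 + (0 - 1*1)*((2/8)/(-34 - 1*309) - 1/4*15/(-631)) = -1/49042 + (0 - 1)*((2*(1/8))/(-34 - 309) - 15/4*(-1/631)) = -1/49042 - ((1/4)/(-343) + 15/2524) = -1/49042 - ((1/4)*(-1/343) + 15/2524) = -1/49042 - (-1/1372 + 15/2524) = -1/49042 - 1*2257/432866 = -1/49042 - 2257/432866 = -3968595/758164799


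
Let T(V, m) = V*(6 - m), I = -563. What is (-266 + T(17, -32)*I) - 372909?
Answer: -736873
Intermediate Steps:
(-266 + T(17, -32)*I) - 372909 = (-266 + (17*(6 - 1*(-32)))*(-563)) - 372909 = (-266 + (17*(6 + 32))*(-563)) - 372909 = (-266 + (17*38)*(-563)) - 372909 = (-266 + 646*(-563)) - 372909 = (-266 - 363698) - 372909 = -363964 - 372909 = -736873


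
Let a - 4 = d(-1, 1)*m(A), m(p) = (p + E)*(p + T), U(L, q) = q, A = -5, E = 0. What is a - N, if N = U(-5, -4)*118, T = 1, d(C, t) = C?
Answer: 456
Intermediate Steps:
m(p) = p*(1 + p) (m(p) = (p + 0)*(p + 1) = p*(1 + p))
N = -472 (N = -4*118 = -472)
a = -16 (a = 4 - (-5)*(1 - 5) = 4 - (-5)*(-4) = 4 - 1*20 = 4 - 20 = -16)
a - N = -16 - 1*(-472) = -16 + 472 = 456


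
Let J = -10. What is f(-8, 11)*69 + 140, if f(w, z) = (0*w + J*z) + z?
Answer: -6691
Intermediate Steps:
f(w, z) = -9*z (f(w, z) = (0*w - 10*z) + z = (0 - 10*z) + z = -10*z + z = -9*z)
f(-8, 11)*69 + 140 = -9*11*69 + 140 = -99*69 + 140 = -6831 + 140 = -6691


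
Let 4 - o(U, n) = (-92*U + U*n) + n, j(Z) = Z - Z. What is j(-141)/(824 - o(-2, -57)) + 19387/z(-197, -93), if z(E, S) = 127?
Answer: 19387/127 ≈ 152.65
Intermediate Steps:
j(Z) = 0
o(U, n) = 4 - n + 92*U - U*n (o(U, n) = 4 - ((-92*U + U*n) + n) = 4 - (n - 92*U + U*n) = 4 + (-n + 92*U - U*n) = 4 - n + 92*U - U*n)
j(-141)/(824 - o(-2, -57)) + 19387/z(-197, -93) = 0/(824 - (4 - 1*(-57) + 92*(-2) - 1*(-2)*(-57))) + 19387/127 = 0/(824 - (4 + 57 - 184 - 114)) + 19387*(1/127) = 0/(824 - 1*(-237)) + 19387/127 = 0/(824 + 237) + 19387/127 = 0/1061 + 19387/127 = 0*(1/1061) + 19387/127 = 0 + 19387/127 = 19387/127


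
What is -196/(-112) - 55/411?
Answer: 2657/1644 ≈ 1.6162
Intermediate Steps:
-196/(-112) - 55/411 = -196*(-1/112) - 55*1/411 = 7/4 - 55/411 = 2657/1644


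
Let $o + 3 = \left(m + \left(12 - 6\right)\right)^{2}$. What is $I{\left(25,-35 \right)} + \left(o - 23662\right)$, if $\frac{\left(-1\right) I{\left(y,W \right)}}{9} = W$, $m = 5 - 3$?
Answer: $-23286$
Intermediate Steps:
$m = 2$
$I{\left(y,W \right)} = - 9 W$
$o = 61$ ($o = -3 + \left(2 + \left(12 - 6\right)\right)^{2} = -3 + \left(2 + 6\right)^{2} = -3 + 8^{2} = -3 + 64 = 61$)
$I{\left(25,-35 \right)} + \left(o - 23662\right) = \left(-9\right) \left(-35\right) + \left(61 - 23662\right) = 315 - 23601 = -23286$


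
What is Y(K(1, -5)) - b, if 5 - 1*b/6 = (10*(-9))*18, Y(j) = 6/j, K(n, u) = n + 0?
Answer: -9744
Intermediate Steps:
K(n, u) = n
b = 9750 (b = 30 - 6*10*(-9)*18 = 30 - (-540)*18 = 30 - 6*(-1620) = 30 + 9720 = 9750)
Y(K(1, -5)) - b = 6/1 - 1*9750 = 6*1 - 9750 = 6 - 9750 = -9744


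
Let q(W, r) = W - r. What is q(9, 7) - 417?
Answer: -415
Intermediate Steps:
q(9, 7) - 417 = (9 - 1*7) - 417 = (9 - 7) - 417 = 2 - 417 = -415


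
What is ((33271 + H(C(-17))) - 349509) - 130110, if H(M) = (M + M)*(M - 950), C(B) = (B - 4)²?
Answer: -895286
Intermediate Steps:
C(B) = (-4 + B)²
H(M) = 2*M*(-950 + M) (H(M) = (2*M)*(-950 + M) = 2*M*(-950 + M))
((33271 + H(C(-17))) - 349509) - 130110 = ((33271 + 2*(-4 - 17)²*(-950 + (-4 - 17)²)) - 349509) - 130110 = ((33271 + 2*(-21)²*(-950 + (-21)²)) - 349509) - 130110 = ((33271 + 2*441*(-950 + 441)) - 349509) - 130110 = ((33271 + 2*441*(-509)) - 349509) - 130110 = ((33271 - 448938) - 349509) - 130110 = (-415667 - 349509) - 130110 = -765176 - 130110 = -895286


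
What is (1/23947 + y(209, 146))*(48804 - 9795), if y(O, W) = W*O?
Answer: 28504608069831/23947 ≈ 1.1903e+9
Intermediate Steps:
y(O, W) = O*W
(1/23947 + y(209, 146))*(48804 - 9795) = (1/23947 + 209*146)*(48804 - 9795) = (1/23947 + 30514)*39009 = (730718759/23947)*39009 = 28504608069831/23947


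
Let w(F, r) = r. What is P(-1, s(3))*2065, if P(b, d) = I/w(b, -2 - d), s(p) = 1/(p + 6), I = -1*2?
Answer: 37170/19 ≈ 1956.3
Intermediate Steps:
I = -2
s(p) = 1/(6 + p)
P(b, d) = -2/(-2 - d)
P(-1, s(3))*2065 = (2/(2 + 1/(6 + 3)))*2065 = (2/(2 + 1/9))*2065 = (2/(19/9))*2065 = (2*(9/19))*2065 = (18/19)*2065 = 37170/19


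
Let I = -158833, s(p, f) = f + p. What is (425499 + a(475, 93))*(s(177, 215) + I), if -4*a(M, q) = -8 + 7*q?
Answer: -269564070673/4 ≈ -6.7391e+10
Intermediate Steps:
a(M, q) = 2 - 7*q/4 (a(M, q) = -(-8 + 7*q)/4 = 2 - 7*q/4)
(425499 + a(475, 93))*(s(177, 215) + I) = (425499 + (2 - 7/4*93))*((215 + 177) - 158833) = (425499 + (2 - 651/4))*(392 - 158833) = (425499 - 643/4)*(-158441) = (1701353/4)*(-158441) = -269564070673/4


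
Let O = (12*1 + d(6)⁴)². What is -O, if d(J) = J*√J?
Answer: -2177902224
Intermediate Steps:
d(J) = J^(3/2)
O = 2177902224 (O = (12*1 + (6^(3/2))⁴)² = (12 + (6*√6)⁴)² = (12 + 46656)² = 46668² = 2177902224)
-O = -1*2177902224 = -2177902224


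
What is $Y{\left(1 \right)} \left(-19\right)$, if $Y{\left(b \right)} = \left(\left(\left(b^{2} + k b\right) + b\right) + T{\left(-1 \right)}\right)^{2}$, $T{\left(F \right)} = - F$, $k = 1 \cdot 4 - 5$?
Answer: $-76$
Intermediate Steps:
$k = -1$ ($k = 4 - 5 = -1$)
$Y{\left(b \right)} = \left(1 + b^{2}\right)^{2}$ ($Y{\left(b \right)} = \left(\left(\left(b^{2} - b\right) + b\right) - -1\right)^{2} = \left(b^{2} + 1\right)^{2} = \left(1 + b^{2}\right)^{2}$)
$Y{\left(1 \right)} \left(-19\right) = \left(1 + 1^{2}\right)^{2} \left(-19\right) = \left(1 + 1\right)^{2} \left(-19\right) = 2^{2} \left(-19\right) = 4 \left(-19\right) = -76$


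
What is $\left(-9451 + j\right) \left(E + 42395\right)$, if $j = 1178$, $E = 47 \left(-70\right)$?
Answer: $-323515665$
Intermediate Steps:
$E = -3290$
$\left(-9451 + j\right) \left(E + 42395\right) = \left(-9451 + 1178\right) \left(-3290 + 42395\right) = \left(-8273\right) 39105 = -323515665$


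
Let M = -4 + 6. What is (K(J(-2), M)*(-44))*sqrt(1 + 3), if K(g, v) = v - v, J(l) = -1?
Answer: 0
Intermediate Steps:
M = 2
K(g, v) = 0
(K(J(-2), M)*(-44))*sqrt(1 + 3) = (0*(-44))*sqrt(1 + 3) = 0*sqrt(4) = 0*2 = 0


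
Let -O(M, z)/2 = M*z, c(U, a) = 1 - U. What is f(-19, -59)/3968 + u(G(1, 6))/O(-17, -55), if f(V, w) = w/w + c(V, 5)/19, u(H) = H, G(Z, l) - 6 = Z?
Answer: -227407/70491520 ≈ -0.0032260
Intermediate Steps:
G(Z, l) = 6 + Z
f(V, w) = 20/19 - V/19 (f(V, w) = w/w + (1 - V)/19 = 1 + (1 - V)*(1/19) = 1 + (1/19 - V/19) = 20/19 - V/19)
O(M, z) = -2*M*z
f(-19, -59)/3968 + u(G(1, 6))/O(-17, -55) = (20/19 - 1/19*(-19))/3968 + (6 + 1)/((-2*(-17)*(-55))) = (20/19 + 1)*(1/3968) + 7/(-1870) = (39/19)*(1/3968) + 7*(-1/1870) = 39/75392 - 7/1870 = -227407/70491520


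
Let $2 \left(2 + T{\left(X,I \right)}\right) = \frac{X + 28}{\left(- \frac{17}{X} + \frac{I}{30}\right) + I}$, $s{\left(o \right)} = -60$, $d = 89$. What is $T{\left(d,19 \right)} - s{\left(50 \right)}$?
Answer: $\frac{3167033}{51911} \approx 61.009$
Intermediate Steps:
$T{\left(X,I \right)} = -2 + \frac{28 + X}{2 \left(- \frac{17}{X} + \frac{31 I}{30}\right)}$ ($T{\left(X,I \right)} = -2 + \frac{\left(X + 28\right) \frac{1}{\left(- \frac{17}{X} + \frac{I}{30}\right) + I}}{2} = -2 + \frac{\left(28 + X\right) \frac{1}{\left(- \frac{17}{X} + I \frac{1}{30}\right) + I}}{2} = -2 + \frac{\left(28 + X\right) \frac{1}{\left(- \frac{17}{X} + \frac{I}{30}\right) + I}}{2} = -2 + \frac{\left(28 + X\right) \frac{1}{- \frac{17}{X} + \frac{31 I}{30}}}{2} = -2 + \frac{\frac{1}{- \frac{17}{X} + \frac{31 I}{30}} \left(28 + X\right)}{2} = -2 + \frac{28 + X}{2 \left(- \frac{17}{X} + \frac{31 I}{30}\right)}$)
$T{\left(d,19 \right)} - s{\left(50 \right)} = \frac{1020 + 15 \cdot 89^{2} + 420 \cdot 89 - 1178 \cdot 89}{-510 + 31 \cdot 19 \cdot 89} - -60 = \frac{1020 + 15 \cdot 7921 + 37380 - 104842}{-510 + 52421} + 60 = \frac{1020 + 118815 + 37380 - 104842}{51911} + 60 = \frac{1}{51911} \cdot 52373 + 60 = \frac{52373}{51911} + 60 = \frac{3167033}{51911}$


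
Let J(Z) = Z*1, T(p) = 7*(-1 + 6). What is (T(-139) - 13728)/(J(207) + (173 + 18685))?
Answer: -13693/19065 ≈ -0.71823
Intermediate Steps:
T(p) = 35 (T(p) = 7*5 = 35)
J(Z) = Z
(T(-139) - 13728)/(J(207) + (173 + 18685)) = (35 - 13728)/(207 + (173 + 18685)) = -13693/(207 + 18858) = -13693/19065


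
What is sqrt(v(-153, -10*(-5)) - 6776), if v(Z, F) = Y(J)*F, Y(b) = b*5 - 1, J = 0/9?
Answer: I*sqrt(6826) ≈ 82.62*I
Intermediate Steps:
J = 0 (J = 0*(1/9) = 0)
Y(b) = -1 + 5*b (Y(b) = 5*b - 1 = -1 + 5*b)
v(Z, F) = -F (v(Z, F) = (-1 + 5*0)*F = (-1 + 0)*F = -F)
sqrt(v(-153, -10*(-5)) - 6776) = sqrt(-(-10)*(-5) - 6776) = sqrt(-1*50 - 6776) = sqrt(-50 - 6776) = sqrt(-6826) = I*sqrt(6826)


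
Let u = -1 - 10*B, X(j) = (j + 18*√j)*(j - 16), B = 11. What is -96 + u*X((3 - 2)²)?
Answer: 31539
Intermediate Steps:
X(j) = (-16 + j)*(j + 18*√j) (X(j) = (j + 18*√j)*(-16 + j) = (-16 + j)*(j + 18*√j))
u = -111 (u = -1 - 10*11 = -1 - 110 = -111)
-96 + u*X((3 - 2)²) = -96 - 111*(((3 - 2)²)² - 288*√((3 - 2)²) - 16*(3 - 2)² + 18*((3 - 2)²)^(3/2)) = -96 - 111*((1²)² - 288*√(1²) - 16*1² + 18*(1²)^(3/2)) = -96 - 111*(1² - 288*√1 - 16*1 + 18*1^(3/2)) = -96 - 111*(1 - 288*1 - 16 + 18*1) = -96 - 111*(1 - 288 - 16 + 18) = -96 - 111*(-285) = -96 + 31635 = 31539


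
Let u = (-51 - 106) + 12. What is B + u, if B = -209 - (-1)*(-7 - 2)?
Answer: -363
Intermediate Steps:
B = -218 (B = -209 - (-1)*(-9) = -209 - 1*9 = -209 - 9 = -218)
u = -145 (u = -157 + 12 = -145)
B + u = -218 - 145 = -363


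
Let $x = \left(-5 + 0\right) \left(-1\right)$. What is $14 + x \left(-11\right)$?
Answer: $-41$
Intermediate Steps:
$x = 5$ ($x = \left(-5\right) \left(-1\right) = 5$)
$14 + x \left(-11\right) = 14 + 5 \left(-11\right) = 14 - 55 = -41$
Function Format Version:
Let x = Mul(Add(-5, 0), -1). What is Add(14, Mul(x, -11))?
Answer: -41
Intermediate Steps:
x = 5 (x = Mul(-5, -1) = 5)
Add(14, Mul(x, -11)) = Add(14, Mul(5, -11)) = Add(14, -55) = -41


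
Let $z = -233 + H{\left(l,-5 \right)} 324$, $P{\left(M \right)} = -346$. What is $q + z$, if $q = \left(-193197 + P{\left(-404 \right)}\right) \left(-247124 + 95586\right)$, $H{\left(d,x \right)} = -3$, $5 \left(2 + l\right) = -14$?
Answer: $29329117929$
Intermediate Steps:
$l = - \frac{24}{5}$ ($l = -2 + \frac{1}{5} \left(-14\right) = -2 - \frac{14}{5} = - \frac{24}{5} \approx -4.8$)
$z = -1205$ ($z = -233 - 972 = -1205$)
$q = 29329119134$ ($q = \left(-193197 - 346\right) \left(-247124 + 95586\right) = \left(-193543\right) \left(-151538\right) = 29329119134$)
$q + z = 29329119134 - 1205 = 29329117929$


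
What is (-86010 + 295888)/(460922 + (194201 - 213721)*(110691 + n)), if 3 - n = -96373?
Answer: -104939/2020743459 ≈ -5.1931e-5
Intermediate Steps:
n = 96376 (n = 3 - 1*(-96373) = 3 + 96373 = 96376)
(-86010 + 295888)/(460922 + (194201 - 213721)*(110691 + n)) = (-86010 + 295888)/(460922 + (194201 - 213721)*(110691 + 96376)) = 209878/(460922 - 19520*207067) = 209878/(460922 - 4041947840) = 209878/(-4041486918) = 209878*(-1/4041486918) = -104939/2020743459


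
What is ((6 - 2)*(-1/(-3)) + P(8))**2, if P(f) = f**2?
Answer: 38416/9 ≈ 4268.4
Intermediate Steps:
((6 - 2)*(-1/(-3)) + P(8))**2 = ((6 - 2)*(-1/(-3)) + 8**2)**2 = (4*(-1*(-1/3)) + 64)**2 = (4*(1/3) + 64)**2 = (4/3 + 64)**2 = (196/3)**2 = 38416/9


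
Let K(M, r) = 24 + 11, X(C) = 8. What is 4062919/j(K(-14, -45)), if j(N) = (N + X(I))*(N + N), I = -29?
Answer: 580417/430 ≈ 1349.8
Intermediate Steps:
K(M, r) = 35
j(N) = 2*N*(8 + N) (j(N) = (N + 8)*(N + N) = (8 + N)*(2*N) = 2*N*(8 + N))
4062919/j(K(-14, -45)) = 4062919/((2*35*(8 + 35))) = 4062919/((2*35*43)) = 4062919/3010 = 4062919*(1/3010) = 580417/430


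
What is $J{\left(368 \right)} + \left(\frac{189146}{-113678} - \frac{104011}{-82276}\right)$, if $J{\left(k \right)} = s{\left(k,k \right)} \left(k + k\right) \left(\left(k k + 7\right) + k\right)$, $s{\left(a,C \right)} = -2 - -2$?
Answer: $- \frac{1869206919}{4676485564} \approx -0.3997$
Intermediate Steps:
$s{\left(a,C \right)} = 0$ ($s{\left(a,C \right)} = -2 + 2 = 0$)
$J{\left(k \right)} = 0$ ($J{\left(k \right)} = 0 \left(k + k\right) \left(\left(k k + 7\right) + k\right) = 0 \cdot 2 k \left(\left(k^{2} + 7\right) + k\right) = 0 \left(\left(7 + k^{2}\right) + k\right) = 0 \left(7 + k + k^{2}\right) = 0$)
$J{\left(368 \right)} + \left(\frac{189146}{-113678} - \frac{104011}{-82276}\right) = 0 + \left(\frac{189146}{-113678} - \frac{104011}{-82276}\right) = 0 + \left(189146 \left(- \frac{1}{113678}\right) - - \frac{104011}{82276}\right) = 0 + \left(- \frac{94573}{56839} + \frac{104011}{82276}\right) = 0 - \frac{1869206919}{4676485564} = - \frac{1869206919}{4676485564}$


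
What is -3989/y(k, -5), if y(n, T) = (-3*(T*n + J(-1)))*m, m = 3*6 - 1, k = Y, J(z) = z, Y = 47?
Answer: -3989/12036 ≈ -0.33142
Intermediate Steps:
k = 47
m = 17 (m = 18 - 1 = 17)
y(n, T) = 51 - 51*T*n (y(n, T) = -3*(T*n - 1)*17 = -3*(-1 + T*n)*17 = (3 - 3*T*n)*17 = 51 - 51*T*n)
-3989/y(k, -5) = -3989/(51 - 51*(-5)*47) = -3989/(51 + 11985) = -3989/12036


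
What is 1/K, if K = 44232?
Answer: 1/44232 ≈ 2.2608e-5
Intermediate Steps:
1/K = 1/44232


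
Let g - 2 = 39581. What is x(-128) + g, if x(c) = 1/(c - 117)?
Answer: 9697834/245 ≈ 39583.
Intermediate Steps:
g = 39583 (g = 2 + 39581 = 39583)
x(c) = 1/(-117 + c)
x(-128) + g = 1/(-117 - 128) + 39583 = 1/(-245) + 39583 = -1/245 + 39583 = 9697834/245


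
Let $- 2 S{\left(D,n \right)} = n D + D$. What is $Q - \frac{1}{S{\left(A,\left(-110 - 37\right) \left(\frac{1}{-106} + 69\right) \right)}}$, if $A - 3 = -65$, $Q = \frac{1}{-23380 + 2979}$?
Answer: $- \frac{1354763}{29556662785} \approx -4.5836 \cdot 10^{-5}$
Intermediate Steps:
$Q = - \frac{1}{20401}$ ($Q = \frac{1}{-20401} = - \frac{1}{20401} \approx -4.9017 \cdot 10^{-5}$)
$A = -62$ ($A = 3 - 65 = -62$)
$S{\left(D,n \right)} = - \frac{D}{2} - \frac{D n}{2}$ ($S{\left(D,n \right)} = - \frac{n D + D}{2} = - \frac{D n + D}{2} = - \frac{D + D n}{2} = - \frac{D}{2} - \frac{D n}{2}$)
$Q - \frac{1}{S{\left(A,\left(-110 - 37\right) \left(\frac{1}{-106} + 69\right) \right)}} = - \frac{1}{20401} - \frac{1}{\left(- \frac{1}{2}\right) \left(-62\right) \left(1 + \left(-110 - 37\right) \left(\frac{1}{-106} + 69\right)\right)} = - \frac{1}{20401} - \frac{1}{\left(- \frac{1}{2}\right) \left(-62\right) \left(1 - 147 \left(- \frac{1}{106} + 69\right)\right)} = - \frac{1}{20401} - \frac{1}{\left(- \frac{1}{2}\right) \left(-62\right) \left(1 - \frac{1075011}{106}\right)} = - \frac{1}{20401} - \frac{1}{\left(- \frac{1}{2}\right) \left(-62\right) \left(- \frac{1074905}{106}\right)} = - \frac{1}{20401} - \frac{1}{- \frac{33322055}{106}} = - \frac{1}{20401} - - \frac{106}{33322055} = - \frac{1}{20401} + \frac{106}{33322055} = - \frac{1354763}{29556662785}$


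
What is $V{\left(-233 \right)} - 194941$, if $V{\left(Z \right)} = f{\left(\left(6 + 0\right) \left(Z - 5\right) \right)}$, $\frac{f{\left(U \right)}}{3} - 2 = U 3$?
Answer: $-207787$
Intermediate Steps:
$f{\left(U \right)} = 6 + 9 U$ ($f{\left(U \right)} = 6 + 3 U 3 = 6 + 3 \cdot 3 U = 6 + 9 U$)
$V{\left(Z \right)} = -264 + 54 Z$ ($V{\left(Z \right)} = 6 + 9 \left(6 + 0\right) \left(Z - 5\right) = 6 + 9 \cdot 6 \left(-5 + Z\right) = 6 + 9 \left(-30 + 6 Z\right) = 6 + \left(-270 + 54 Z\right) = -264 + 54 Z$)
$V{\left(-233 \right)} - 194941 = \left(-264 + 54 \left(-233\right)\right) - 194941 = \left(-264 - 12582\right) - 194941 = -12846 - 194941 = -207787$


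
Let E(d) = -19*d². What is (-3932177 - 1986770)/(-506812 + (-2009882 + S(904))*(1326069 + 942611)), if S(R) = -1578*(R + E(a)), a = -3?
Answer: 5918947/7183902772892 ≈ 8.2392e-7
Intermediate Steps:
S(R) = 269838 - 1578*R (S(R) = -1578*(R - 19*(-3)²) = -1578*(R - 19*9) = -1578*(R - 171) = -1578*(-171 + R) = 269838 - 1578*R)
(-3932177 - 1986770)/(-506812 + (-2009882 + S(904))*(1326069 + 942611)) = (-3932177 - 1986770)/(-506812 + (-2009882 + (269838 - 1578*904))*(1326069 + 942611)) = -5918947/(-506812 + (-2009882 + (269838 - 1426512))*2268680) = -5918947/(-506812 + (-2009882 - 1156674)*2268680) = -5918947/(-506812 - 3166556*2268680) = -5918947/(-506812 - 7183902266080) = -5918947/(-7183902772892) = -5918947*(-1/7183902772892) = 5918947/7183902772892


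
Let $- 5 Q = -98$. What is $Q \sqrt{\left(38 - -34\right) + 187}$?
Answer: $\frac{98 \sqrt{259}}{5} \approx 315.43$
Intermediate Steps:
$Q = \frac{98}{5}$ ($Q = \left(- \frac{1}{5}\right) \left(-98\right) = \frac{98}{5} \approx 19.6$)
$Q \sqrt{\left(38 - -34\right) + 187} = \frac{98 \sqrt{\left(38 - -34\right) + 187}}{5} = \frac{98 \sqrt{\left(38 + 34\right) + 187}}{5} = \frac{98 \sqrt{72 + 187}}{5} = \frac{98 \sqrt{259}}{5}$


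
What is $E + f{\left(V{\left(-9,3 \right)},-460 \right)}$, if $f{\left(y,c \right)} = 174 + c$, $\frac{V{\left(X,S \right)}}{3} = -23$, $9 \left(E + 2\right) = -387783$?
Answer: $-43375$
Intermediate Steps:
$E = -43089$ ($E = -2 + \frac{1}{9} \left(-387783\right) = -2 - 43087 = -43089$)
$V{\left(X,S \right)} = -69$ ($V{\left(X,S \right)} = 3 \left(-23\right) = -69$)
$E + f{\left(V{\left(-9,3 \right)},-460 \right)} = -43089 + \left(174 - 460\right) = -43089 - 286 = -43375$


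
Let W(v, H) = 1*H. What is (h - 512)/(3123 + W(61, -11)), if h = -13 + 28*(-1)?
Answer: -553/3112 ≈ -0.17770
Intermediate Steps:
h = -41 (h = -13 - 28 = -41)
W(v, H) = H
(h - 512)/(3123 + W(61, -11)) = (-41 - 512)/(3123 - 11) = -553/3112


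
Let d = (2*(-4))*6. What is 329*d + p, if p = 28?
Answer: -15764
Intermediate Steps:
d = -48 (d = -8*6 = -48)
329*d + p = 329*(-48) + 28 = -15792 + 28 = -15764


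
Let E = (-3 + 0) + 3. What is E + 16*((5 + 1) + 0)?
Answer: 96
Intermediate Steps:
E = 0 (E = -3 + 3 = 0)
E + 16*((5 + 1) + 0) = 0 + 16*((5 + 1) + 0) = 0 + 16*(6 + 0) = 0 + 16*6 = 0 + 96 = 96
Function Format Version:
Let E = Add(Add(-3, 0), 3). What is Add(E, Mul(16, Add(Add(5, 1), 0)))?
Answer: 96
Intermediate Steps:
E = 0 (E = Add(-3, 3) = 0)
Add(E, Mul(16, Add(Add(5, 1), 0))) = Add(0, Mul(16, Add(Add(5, 1), 0))) = Add(0, Mul(16, Add(6, 0))) = Add(0, Mul(16, 6)) = Add(0, 96) = 96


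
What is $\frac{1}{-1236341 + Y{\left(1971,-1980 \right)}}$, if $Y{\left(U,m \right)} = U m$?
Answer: $- \frac{1}{5138921} \approx -1.9459 \cdot 10^{-7}$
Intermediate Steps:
$\frac{1}{-1236341 + Y{\left(1971,-1980 \right)}} = \frac{1}{-1236341 + 1971 \left(-1980\right)} = \frac{1}{-1236341 - 3902580} = \frac{1}{-5138921} = - \frac{1}{5138921}$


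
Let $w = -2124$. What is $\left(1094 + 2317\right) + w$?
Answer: $1287$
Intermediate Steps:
$\left(1094 + 2317\right) + w = \left(1094 + 2317\right) - 2124 = 3411 - 2124 = 1287$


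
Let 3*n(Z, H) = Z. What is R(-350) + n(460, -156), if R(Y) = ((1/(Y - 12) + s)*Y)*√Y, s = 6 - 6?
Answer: 460/3 + 875*I*√14/181 ≈ 153.33 + 18.088*I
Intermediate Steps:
s = 0
n(Z, H) = Z/3
R(Y) = Y^(3/2)/(-12 + Y) (R(Y) = ((1/(Y - 12) + 0)*Y)*√Y = ((1/(-12 + Y) + 0)*Y)*√Y = (Y/(-12 + Y))*√Y = Y^(3/2)/(-12 + Y))
R(-350) + n(460, -156) = (-350)^(3/2)/(-12 - 350) + (⅓)*460 = -1750*I*√14/(-362) + 460/3 = -1750*I*√14*(-1/362) + 460/3 = 875*I*√14/181 + 460/3 = 460/3 + 875*I*√14/181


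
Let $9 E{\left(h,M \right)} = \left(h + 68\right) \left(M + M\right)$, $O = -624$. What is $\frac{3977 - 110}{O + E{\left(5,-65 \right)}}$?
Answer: $- \frac{34803}{15106} \approx -2.3039$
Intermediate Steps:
$E{\left(h,M \right)} = \frac{2 M \left(68 + h\right)}{9}$ ($E{\left(h,M \right)} = \frac{\left(h + 68\right) \left(M + M\right)}{9} = \frac{\left(68 + h\right) 2 M}{9} = \frac{2 M \left(68 + h\right)}{9}$)
$\frac{3977 - 110}{O + E{\left(5,-65 \right)}} = \frac{3977 - 110}{-624 + \frac{2}{9} \left(-65\right) \left(68 + 5\right)} = \frac{3867}{-624 + \frac{2}{9} \left(-65\right) 73} = \frac{3867}{-624 - \frac{9490}{9}} = \frac{3867}{- \frac{15106}{9}} = 3867 \left(- \frac{9}{15106}\right) = - \frac{34803}{15106}$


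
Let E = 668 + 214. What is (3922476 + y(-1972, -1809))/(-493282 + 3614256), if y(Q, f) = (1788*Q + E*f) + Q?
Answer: -600485/1560487 ≈ -0.38481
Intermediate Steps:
E = 882
y(Q, f) = 882*f + 1789*Q (y(Q, f) = (1788*Q + 882*f) + Q = (882*f + 1788*Q) + Q = 882*f + 1789*Q)
(3922476 + y(-1972, -1809))/(-493282 + 3614256) = (3922476 + (882*(-1809) + 1789*(-1972)))/(-493282 + 3614256) = (3922476 + (-1595538 - 3527908))/3120974 = (3922476 - 5123446)*(1/3120974) = -1200970*1/3120974 = -600485/1560487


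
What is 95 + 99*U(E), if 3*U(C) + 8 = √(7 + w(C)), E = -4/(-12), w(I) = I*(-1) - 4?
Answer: -169 + 22*√6 ≈ -115.11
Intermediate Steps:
w(I) = -4 - I (w(I) = -I - 4 = -4 - I)
E = ⅓ (E = -4*(-1/12) = ⅓ ≈ 0.33333)
U(C) = -8/3 + √(3 - C)/3 (U(C) = -8/3 + √(7 + (-4 - C))/3 = -8/3 + √(3 - C)/3)
95 + 99*U(E) = 95 + 99*(-8/3 + √(3 - 1*⅓)/3) = 95 + 99*(-8/3 + √(3 - ⅓)/3) = 95 + 99*(-8/3 + √(8/3)/3) = 95 + 99*(-8/3 + (2*√6/3)/3) = 95 + 99*(-8/3 + 2*√6/9) = 95 + (-264 + 22*√6) = -169 + 22*√6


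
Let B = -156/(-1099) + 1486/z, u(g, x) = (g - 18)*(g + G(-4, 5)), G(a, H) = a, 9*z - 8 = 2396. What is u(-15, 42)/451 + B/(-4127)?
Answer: 310441250997/223522108586 ≈ 1.3889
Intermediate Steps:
z = 2404/9 (z = 8/9 + (1/9)*2396 = 8/9 + 2396/9 = 2404/9 ≈ 267.11)
u(g, x) = (-18 + g)*(-4 + g) (u(g, x) = (g - 18)*(g - 4) = (-18 + g)*(-4 + g))
B = 7536525/1320998 (B = -156/(-1099) + 1486/(2404/9) = -156*(-1/1099) + 1486*(9/2404) = 156/1099 + 6687/1202 = 7536525/1320998 ≈ 5.7052)
u(-15, 42)/451 + B/(-4127) = (72 + (-15)**2 - 22*(-15))/451 + (7536525/1320998)/(-4127) = (72 + 225 + 330)*(1/451) + (7536525/1320998)*(-1/4127) = 627*(1/451) - 7536525/5451758746 = 57/41 - 7536525/5451758746 = 310441250997/223522108586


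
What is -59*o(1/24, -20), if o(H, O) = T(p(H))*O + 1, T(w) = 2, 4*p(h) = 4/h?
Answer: 2301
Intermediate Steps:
p(h) = 1/h (p(h) = (4/h)/4 = 1/h)
o(H, O) = 1 + 2*O (o(H, O) = 2*O + 1 = 1 + 2*O)
-59*o(1/24, -20) = -59*(1 + 2*(-20)) = -59*(1 - 40) = -59*(-39) = 2301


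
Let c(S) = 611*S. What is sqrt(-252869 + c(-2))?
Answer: I*sqrt(254091) ≈ 504.07*I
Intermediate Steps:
sqrt(-252869 + c(-2)) = sqrt(-252869 + 611*(-2)) = sqrt(-252869 - 1222) = sqrt(-254091) = I*sqrt(254091)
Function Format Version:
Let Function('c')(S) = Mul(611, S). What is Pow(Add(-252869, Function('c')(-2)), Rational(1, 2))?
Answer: Mul(I, Pow(254091, Rational(1, 2))) ≈ Mul(504.07, I)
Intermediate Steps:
Pow(Add(-252869, Function('c')(-2)), Rational(1, 2)) = Pow(Add(-252869, Mul(611, -2)), Rational(1, 2)) = Pow(Add(-252869, -1222), Rational(1, 2)) = Pow(-254091, Rational(1, 2)) = Mul(I, Pow(254091, Rational(1, 2)))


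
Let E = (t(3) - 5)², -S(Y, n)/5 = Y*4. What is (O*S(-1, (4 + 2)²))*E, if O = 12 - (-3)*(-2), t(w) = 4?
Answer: 120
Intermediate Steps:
S(Y, n) = -20*Y (S(Y, n) = -5*Y*4 = -20*Y)
E = 1 (E = (4 - 5)² = (-1)² = 1)
O = 6 (O = 12 - 1*6 = 12 - 6 = 6)
(O*S(-1, (4 + 2)²))*E = (6*(-20*(-1)))*1 = (6*20)*1 = 120*1 = 120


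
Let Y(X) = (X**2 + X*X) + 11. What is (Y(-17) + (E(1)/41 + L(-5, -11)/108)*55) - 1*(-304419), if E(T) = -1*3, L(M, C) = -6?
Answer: 225090679/738 ≈ 3.0500e+5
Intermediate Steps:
E(T) = -3
Y(X) = 11 + 2*X**2 (Y(X) = (X**2 + X**2) + 11 = 2*X**2 + 11 = 11 + 2*X**2)
(Y(-17) + (E(1)/41 + L(-5, -11)/108)*55) - 1*(-304419) = ((11 + 2*(-17)**2) + (-3/41 - 6/108)*55) - 1*(-304419) = ((11 + 2*289) + (-3*1/41 - 6*1/108)*55) + 304419 = ((11 + 578) + (-3/41 - 1/18)*55) + 304419 = (589 - 95/738*55) + 304419 = (589 - 5225/738) + 304419 = 429457/738 + 304419 = 225090679/738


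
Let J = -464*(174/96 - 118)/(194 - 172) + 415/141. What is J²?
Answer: 478685480641/79524 ≈ 6.0194e+6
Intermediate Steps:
J = 691871/282 (J = -464/(22/(174*(1/96) - 118)) + 415*(1/141) = -464/(22/(29/16 - 118)) + 415/141 = -464/(22/(-1859/16)) + 415/141 = -464/(22*(-16/1859)) + 415/141 = -464/(-32/169) + 415/141 = -464*(-169/32) + 415/141 = 4901/2 + 415/141 = 691871/282 ≈ 2453.4)
J² = (691871/282)² = 478685480641/79524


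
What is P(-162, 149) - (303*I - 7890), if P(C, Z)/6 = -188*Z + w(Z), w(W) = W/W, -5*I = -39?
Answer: -812697/5 ≈ -1.6254e+5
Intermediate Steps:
I = 39/5 (I = -⅕*(-39) = 39/5 ≈ 7.8000)
w(W) = 1
P(C, Z) = 6 - 1128*Z (P(C, Z) = 6*(-188*Z + 1) = 6*(1 - 188*Z) = 6 - 1128*Z)
P(-162, 149) - (303*I - 7890) = (6 - 1128*149) - (303*(39/5) - 7890) = (6 - 168072) - (11817/5 - 7890) = -168066 - 1*(-27633/5) = -168066 + 27633/5 = -812697/5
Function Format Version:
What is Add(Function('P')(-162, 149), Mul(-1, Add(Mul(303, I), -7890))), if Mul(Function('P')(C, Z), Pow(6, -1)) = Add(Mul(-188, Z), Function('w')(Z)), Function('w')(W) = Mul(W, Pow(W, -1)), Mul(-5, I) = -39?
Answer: Rational(-812697, 5) ≈ -1.6254e+5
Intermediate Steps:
I = Rational(39, 5) (I = Mul(Rational(-1, 5), -39) = Rational(39, 5) ≈ 7.8000)
Function('w')(W) = 1
Function('P')(C, Z) = Add(6, Mul(-1128, Z)) (Function('P')(C, Z) = Mul(6, Add(Mul(-188, Z), 1)) = Mul(6, Add(1, Mul(-188, Z))) = Add(6, Mul(-1128, Z)))
Add(Function('P')(-162, 149), Mul(-1, Add(Mul(303, I), -7890))) = Add(Add(6, Mul(-1128, 149)), Mul(-1, Add(Mul(303, Rational(39, 5)), -7890))) = Add(Add(6, -168072), Mul(-1, Add(Rational(11817, 5), -7890))) = Add(-168066, Mul(-1, Rational(-27633, 5))) = Add(-168066, Rational(27633, 5)) = Rational(-812697, 5)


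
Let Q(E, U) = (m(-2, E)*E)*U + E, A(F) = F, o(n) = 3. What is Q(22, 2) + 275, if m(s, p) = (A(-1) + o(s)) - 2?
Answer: 297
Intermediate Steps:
m(s, p) = 0 (m(s, p) = (-1 + 3) - 2 = 2 - 2 = 0)
Q(E, U) = E (Q(E, U) = (0*E)*U + E = 0*U + E = 0 + E = E)
Q(22, 2) + 275 = 22 + 275 = 297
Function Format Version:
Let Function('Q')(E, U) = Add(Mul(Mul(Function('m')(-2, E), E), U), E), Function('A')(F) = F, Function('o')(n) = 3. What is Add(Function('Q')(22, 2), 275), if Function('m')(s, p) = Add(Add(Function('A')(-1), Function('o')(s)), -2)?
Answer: 297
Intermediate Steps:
Function('m')(s, p) = 0 (Function('m')(s, p) = Add(Add(-1, 3), -2) = Add(2, -2) = 0)
Function('Q')(E, U) = E (Function('Q')(E, U) = Add(Mul(Mul(0, E), U), E) = Add(Mul(0, U), E) = Add(0, E) = E)
Add(Function('Q')(22, 2), 275) = Add(22, 275) = 297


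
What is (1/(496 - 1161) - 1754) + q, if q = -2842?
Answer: -3056341/665 ≈ -4596.0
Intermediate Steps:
(1/(496 - 1161) - 1754) + q = (1/(496 - 1161) - 1754) - 2842 = (1/(-665) - 1754) - 2842 = (-1/665 - 1754) - 2842 = -1166411/665 - 2842 = -3056341/665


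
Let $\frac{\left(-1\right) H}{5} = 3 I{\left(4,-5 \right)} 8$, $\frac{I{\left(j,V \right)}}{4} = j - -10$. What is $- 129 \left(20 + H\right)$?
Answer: $864300$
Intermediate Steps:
$I{\left(j,V \right)} = 40 + 4 j$ ($I{\left(j,V \right)} = 4 \left(j - -10\right) = 4 \left(j + 10\right) = 4 \left(10 + j\right) = 40 + 4 j$)
$H = -6720$ ($H = - 5 \cdot 3 \left(40 + 4 \cdot 4\right) 8 = - 5 \cdot 3 \left(40 + 16\right) 8 = - 5 \cdot 3 \cdot 56 \cdot 8 = - 5 \cdot 168 \cdot 8 = \left(-5\right) 1344 = -6720$)
$- 129 \left(20 + H\right) = - 129 \left(20 - 6720\right) = \left(-129\right) \left(-6700\right) = 864300$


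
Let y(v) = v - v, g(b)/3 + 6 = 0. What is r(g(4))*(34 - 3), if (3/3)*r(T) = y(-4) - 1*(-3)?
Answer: 93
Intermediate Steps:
g(b) = -18 (g(b) = -18 + 3*0 = -18 + 0 = -18)
y(v) = 0
r(T) = 3 (r(T) = 0 - 1*(-3) = 0 + 3 = 3)
r(g(4))*(34 - 3) = 3*(34 - 3) = 3*31 = 93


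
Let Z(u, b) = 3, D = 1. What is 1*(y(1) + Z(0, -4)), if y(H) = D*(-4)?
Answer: -1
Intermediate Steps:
y(H) = -4 (y(H) = 1*(-4) = -4)
1*(y(1) + Z(0, -4)) = 1*(-4 + 3) = 1*(-1) = -1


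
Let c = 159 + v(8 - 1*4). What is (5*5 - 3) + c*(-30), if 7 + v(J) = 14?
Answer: -4958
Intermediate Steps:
v(J) = 7 (v(J) = -7 + 14 = 7)
c = 166 (c = 159 + 7 = 166)
(5*5 - 3) + c*(-30) = (5*5 - 3) + 166*(-30) = (25 - 3) - 4980 = 22 - 4980 = -4958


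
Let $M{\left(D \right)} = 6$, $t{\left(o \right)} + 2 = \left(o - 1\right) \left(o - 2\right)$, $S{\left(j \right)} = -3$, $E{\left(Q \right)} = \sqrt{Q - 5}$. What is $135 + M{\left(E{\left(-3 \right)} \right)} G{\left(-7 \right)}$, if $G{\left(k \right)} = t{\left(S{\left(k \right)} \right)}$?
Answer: $243$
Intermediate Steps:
$E{\left(Q \right)} = \sqrt{-5 + Q}$
$t{\left(o \right)} = -2 + \left(-1 + o\right) \left(-2 + o\right)$ ($t{\left(o \right)} = -2 + \left(o - 1\right) \left(o - 2\right) = -2 + \left(-1 + o\right) \left(-2 + o\right)$)
$G{\left(k \right)} = 18$ ($G{\left(k \right)} = - 3 \left(-3 - 3\right) = \left(-3\right) \left(-6\right) = 18$)
$135 + M{\left(E{\left(-3 \right)} \right)} G{\left(-7 \right)} = 135 + 6 \cdot 18 = 135 + 108 = 243$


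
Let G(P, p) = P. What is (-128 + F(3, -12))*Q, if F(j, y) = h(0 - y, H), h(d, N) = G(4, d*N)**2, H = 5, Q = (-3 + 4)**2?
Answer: -112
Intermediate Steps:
Q = 1 (Q = 1**2 = 1)
h(d, N) = 16 (h(d, N) = 4**2 = 16)
F(j, y) = 16
(-128 + F(3, -12))*Q = (-128 + 16)*1 = -112*1 = -112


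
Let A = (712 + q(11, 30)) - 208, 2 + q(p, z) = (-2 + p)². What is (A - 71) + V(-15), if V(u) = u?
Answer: 497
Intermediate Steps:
q(p, z) = -2 + (-2 + p)²
A = 583 (A = (712 + (-2 + (-2 + 11)²)) - 208 = (712 + (-2 + 9²)) - 208 = (712 + (-2 + 81)) - 208 = (712 + 79) - 208 = 791 - 208 = 583)
(A - 71) + V(-15) = (583 - 71) - 15 = 512 - 15 = 497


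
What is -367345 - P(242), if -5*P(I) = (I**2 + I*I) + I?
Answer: -343871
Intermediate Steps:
P(I) = -2*I**2/5 - I/5 (P(I) = -((I**2 + I*I) + I)/5 = -((I**2 + I**2) + I)/5 = -(2*I**2 + I)/5 = -(I + 2*I**2)/5 = -2*I**2/5 - I/5)
-367345 - P(242) = -367345 - (-1)*242*(1 + 2*242)/5 = -367345 - (-1)*242*(1 + 484)/5 = -367345 - (-1)*242*485/5 = -367345 - 1*(-23474) = -367345 + 23474 = -343871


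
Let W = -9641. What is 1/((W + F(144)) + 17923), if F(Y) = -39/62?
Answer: 62/513445 ≈ 0.00012075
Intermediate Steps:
F(Y) = -39/62 (F(Y) = -39*1/62 = -39/62)
1/((W + F(144)) + 17923) = 1/((-9641 - 39/62) + 17923) = 1/(-597781/62 + 17923) = 1/(513445/62) = 62/513445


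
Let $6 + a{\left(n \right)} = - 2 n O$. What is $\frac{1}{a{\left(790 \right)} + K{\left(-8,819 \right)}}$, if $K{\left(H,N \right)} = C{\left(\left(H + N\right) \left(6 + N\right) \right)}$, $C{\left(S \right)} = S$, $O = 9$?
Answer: $\frac{1}{654849} \approx 1.5271 \cdot 10^{-6}$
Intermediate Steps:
$a{\left(n \right)} = -6 - 18 n$ ($a{\left(n \right)} = -6 + - 2 n 9 = -6 - 18 n$)
$K{\left(H,N \right)} = \left(6 + N\right) \left(H + N\right)$ ($K{\left(H,N \right)} = \left(H + N\right) \left(6 + N\right) = \left(6 + N\right) \left(H + N\right)$)
$\frac{1}{a{\left(790 \right)} + K{\left(-8,819 \right)}} = \frac{1}{\left(-6 - 14220\right) + \left(819^{2} + 6 \left(-8\right) + 6 \cdot 819 - 6552\right)} = \frac{1}{\left(-6 - 14220\right) + \left(670761 - 48 + 4914 - 6552\right)} = \frac{1}{-14226 + 669075} = \frac{1}{654849}$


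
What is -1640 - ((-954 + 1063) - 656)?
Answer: -1093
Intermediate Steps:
-1640 - ((-954 + 1063) - 656) = -1640 - (109 - 656) = -1640 - 1*(-547) = -1640 + 547 = -1093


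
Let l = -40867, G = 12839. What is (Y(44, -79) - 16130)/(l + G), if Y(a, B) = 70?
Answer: 365/637 ≈ 0.57300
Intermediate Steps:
(Y(44, -79) - 16130)/(l + G) = (70 - 16130)/(-40867 + 12839) = -16060/(-28028) = -16060*(-1/28028) = 365/637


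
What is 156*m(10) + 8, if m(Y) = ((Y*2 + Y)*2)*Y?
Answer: 93608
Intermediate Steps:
m(Y) = 6*Y² (m(Y) = ((2*Y + Y)*2)*Y = ((3*Y)*2)*Y = (6*Y)*Y = 6*Y²)
156*m(10) + 8 = 156*(6*10²) + 8 = 156*(6*100) + 8 = 156*600 + 8 = 93600 + 8 = 93608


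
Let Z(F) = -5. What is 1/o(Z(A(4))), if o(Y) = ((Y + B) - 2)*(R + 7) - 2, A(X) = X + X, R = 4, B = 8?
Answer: ⅑ ≈ 0.11111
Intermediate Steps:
A(X) = 2*X
o(Y) = 64 + 11*Y (o(Y) = ((Y + 8) - 2)*(4 + 7) - 2 = ((8 + Y) - 2)*11 - 2 = (6 + Y)*11 - 2 = (66 + 11*Y) - 2 = 64 + 11*Y)
1/o(Z(A(4))) = 1/(64 + 11*(-5)) = 1/(64 - 55) = 1/9 = ⅑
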